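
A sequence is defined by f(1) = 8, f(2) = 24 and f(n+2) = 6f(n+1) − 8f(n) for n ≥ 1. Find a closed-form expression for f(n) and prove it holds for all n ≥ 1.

Claim: f(n) = 4^n + 2·2^n.

Base cases: f(1) = 8 and 4^1 + 2·2^1 = 8; f(2) = 24 and 4^2 + 2·2^2 = 24.
Assume f(j) = 4^j + 2·2^j for all 1 ≤ j ≤ m, where m ≥ 2.
Then f(m+1) = 6f(m) − 8f(m−1) = 6·(4^m + 2·2^m) − 8·(4^{m−1} + 2·2^{m−1}) = (6·4 − 8)4^{m−1} + 2·(6·2 − 8)2^{m−1} = 16·4^{m−1} + 8·2^{m−1} = 4^{m+1} + 2·2^{m+1}.
Hence f(n) = 4^n + 2·2^n for every n ≥ 1, by strong induction.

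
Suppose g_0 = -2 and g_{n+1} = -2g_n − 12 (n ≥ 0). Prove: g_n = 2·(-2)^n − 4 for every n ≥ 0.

Base case: g_0 = -2, and 2·(-2)^0 − 4 = 2 − 4 = -2.
Assume g_k = 2·(-2)^k − 4 for some k ≥ 0.
Then g_{k+1} = -2g_k − 12 = -2·(2·(-2)^k − 4) − 12 = -4·(-2)^k + 8 − 12 = 2·(-2)^{k+1} − 4.
By induction, g_n = 2·(-2)^n − 4 for all n ≥ 0.

g_n = 2·(-2)^n − 4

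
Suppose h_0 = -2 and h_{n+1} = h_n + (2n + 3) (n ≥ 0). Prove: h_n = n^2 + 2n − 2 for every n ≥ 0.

Base case: h_0 = -2, and 0^2 + 2·0 − 2 = -2.
Assume h_m = m^2 + 2m − 2.
Then h_{m+1} = h_m + (2m + 3) = (m^2 + 2m − 2) + (2m + 3) = m^2 + 4m + 1,
and (m+1)^2 + 2·(m+1) − 2 = m^2 + 4m + 1.
By induction, h_n = n^2 + 2n − 2 for all n ≥ 0.

h_n = n^2 + 2n − 2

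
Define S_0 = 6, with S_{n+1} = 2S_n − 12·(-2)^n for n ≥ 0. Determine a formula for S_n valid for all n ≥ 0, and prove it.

Claim: S_n = 3·2^n + 3·(-2)^n.

Base case: S_0 = 6, and 3·2^0 + 3·(-2)^0 = 3 + 3 = 6.
Assume S_k = 3·2^k + 3·(-2)^k for some k ≥ 0.
Then S_{k+1} = 2S_k − 12·(-2)^k = 2·(3·2^k + 3·(-2)^k) − 12·(-2)^k = 3·2^{k+1} + 6·(-2)^k − 12·(-2)^k = 3·2^{k+1} − 6·(-2)^k = 3·2^{k+1} + 3·(-2)^{k+1}.
So the formula holds for k+1, and by induction S_n = 3·2^n + 3·(-2)^n for all n ≥ 0.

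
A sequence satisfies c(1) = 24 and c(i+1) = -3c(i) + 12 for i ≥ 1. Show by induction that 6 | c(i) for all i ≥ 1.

Base case: c(1) = 24 = 6·4, so 6 | c(1).
Assume 6 | c(k), so c(k) = 6t for some integer t.
Then c(k+1) = -3c(k) + 12 = -3·(6t) + 12 = 6(-3t + 2), so 6 | c(k+1).
Hence 6 | c(i) for every i ≥ 1, by induction.

6 | c(i)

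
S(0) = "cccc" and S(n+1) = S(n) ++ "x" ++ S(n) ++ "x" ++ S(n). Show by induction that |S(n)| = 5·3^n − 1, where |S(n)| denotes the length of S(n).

Base case: |S(0)| = 4, and 5·3^0 − 1 = 4.
Assume |S(j)| = 5·3^j − 1.
Then |S(j+1)| = 3|S(j)| + 2 = 3(5·3^j − 1) + 2 = 5·3^{j+1} − 3 + 2 = 5·3^{j+1} − 1.
This completes the inductive step, so |S(n)| = 5·3^n − 1 for all n ≥ 0.

|S(n)| = 5·3^n − 1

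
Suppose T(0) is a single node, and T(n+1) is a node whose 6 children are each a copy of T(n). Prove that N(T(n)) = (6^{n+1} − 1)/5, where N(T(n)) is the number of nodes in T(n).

Base case: N(T(0)) = 1, and (6^{0+1} − 1)/5 = 1.
Assume N(T(m)) = (6^{m+1} − 1)/5.
Then N(T(m+1)) = 1 + 6N(T(m)) = 1 + 6·(6^{m+1} − 1)/5 = 1 + (6^{m+2} − 6)/5 = (5 + 6^{m+2} − 6)/5 = (6^{m+2} − 1)/5.
Hence N(T(n)) = (6^{n+1} − 1)/5 for every n ≥ 0, by induction.

N(T(n)) = (6^{n+1} − 1)/5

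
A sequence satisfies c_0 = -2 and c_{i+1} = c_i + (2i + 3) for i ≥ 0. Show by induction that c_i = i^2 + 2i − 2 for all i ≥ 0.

Base case: c_0 = -2, and 0^2 + 2·0 − 2 = -2.
Assume c_k = k^2 + 2k − 2.
Then c_{k+1} = c_k + (2k + 3) = (k^2 + 2k − 2) + (2k + 3) = k^2 + 4k + 1,
and (k+1)^2 + 2·(k+1) − 2 = k^2 + 4k + 1.
This completes the inductive step, so c_i = i^2 + 2i − 2 for all i ≥ 0.

c_i = i^2 + 2i − 2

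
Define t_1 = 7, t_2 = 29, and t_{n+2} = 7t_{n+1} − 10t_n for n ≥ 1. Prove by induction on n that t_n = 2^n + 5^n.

Base cases: t_1 = 7 and 2^1 + 5^1 = 7; t_2 = 29 and 2^2 + 5^2 = 29.
Assume t_j = 2^j + 5^j for all 1 ≤ j ≤ m, where m ≥ 2.
Then t_{m+1} = 7t_m − 10t_{m−1} = 7·(2^m + 5^m) − 10·(2^{m−1} + 5^{m−1}) = (7·2 − 10)2^{m−1} + (7·5 − 10)5^{m−1} = 4·2^{m−1} + 25·5^{m−1} = 2^{m+1} + 5^{m+1}.
So the formula holds for m+1, and by strong induction t_n = 2^n + 5^n for all n ≥ 1.

t_n = 2^n + 5^n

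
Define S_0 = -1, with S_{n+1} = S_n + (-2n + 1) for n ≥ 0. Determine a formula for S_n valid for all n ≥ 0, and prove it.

Claim: S_n = -n^2 + 2n − 1.

Base case: S_0 = -1, and -0^2 + 2·0 − 1 = -1.
Assume S_m = -m^2 + 2m − 1.
Then S_{m+1} = S_m + (-2m + 1) = (-m^2 + 2m − 1) + (-2m + 1) = -m^2,
and -(m+1)^2 + 2·(m+1) − 1 = -m^2.
Hence S_n = -n^2 + 2n − 1 for every n ≥ 0, by induction.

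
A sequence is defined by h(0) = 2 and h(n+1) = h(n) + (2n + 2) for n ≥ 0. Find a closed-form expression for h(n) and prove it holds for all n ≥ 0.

Claim: h(n) = n^2 + n + 2.

Base case: h(0) = 2, and 0^2 + 0 + 2 = 2.
Assume h(r) = r^2 + r + 2.
Then h(r+1) = h(r) + (2r + 2) = (r^2 + r + 2) + (2r + 2) = r^2 + 3r + 4,
and (r+1)^2 + (r+1) + 2 = r^2 + 3r + 4.
This completes the inductive step, so h(n) = n^2 + n + 2 for all n ≥ 0.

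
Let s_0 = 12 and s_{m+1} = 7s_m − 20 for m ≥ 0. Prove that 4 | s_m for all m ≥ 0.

Base case: s_0 = 12 = 4·3, so 4 | s_0.
Assume 4 | s_r, so s_r = 4t for some integer t.
Then s_{r+1} = 7s_r − 20 = 7·(4t) − 20 = 4(7t − 5), so 4 | s_{r+1}.
By induction, 4 | s_m for all m ≥ 0.

4 | s_m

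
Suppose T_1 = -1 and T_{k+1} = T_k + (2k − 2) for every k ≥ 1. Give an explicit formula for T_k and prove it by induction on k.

Claim: T_k = k^2 − 3k + 1.

Base case: T_1 = -1, and 1^2 − 3·1 + 1 = -1.
Assume T_m = m^2 − 3m + 1.
Then T_{m+1} = T_m + (2m − 2) = (m^2 − 3m + 1) + (2m − 2) = m^2 − m − 1,
and (m+1)^2 − 3·(m+1) + 1 = m^2 − m − 1.
Hence T_k = k^2 − 3k + 1 for every k ≥ 1, by induction.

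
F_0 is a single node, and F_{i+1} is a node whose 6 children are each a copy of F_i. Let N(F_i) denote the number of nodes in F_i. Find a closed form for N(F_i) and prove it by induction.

Claim: N(F_i) = (6^{i+1} − 1)/5.

Base case: N(F_0) = 1, and (6^{0+1} − 1)/5 = 1.
Assume N(F_k) = (6^{k+1} − 1)/5.
Then N(F_{k+1}) = 1 + 6N(F_k) = 1 + 6·(6^{k+1} − 1)/5 = 1 + (6^{k+2} − 6)/5 = (5 + 6^{k+2} − 6)/5 = (6^{k+2} − 1)/5.
This completes the inductive step, so N(F_i) = (6^{i+1} − 1)/5 for all i ≥ 0.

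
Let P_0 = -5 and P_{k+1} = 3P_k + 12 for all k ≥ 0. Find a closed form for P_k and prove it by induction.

Claim: P_k = 3^k − 6.

Base case: P_0 = -5, and 3^0 − 6 = 1 − 6 = -5.
Assume P_j = 3^j − 6 for some j ≥ 0.
Then P_{j+1} = 3P_j + 12 = 3·(3^j − 6) + 12 = 3^{j+1} − 18 + 12 = 3^{j+1} − 6.
This completes the inductive step, so P_k = 3^k − 6 for all k ≥ 0.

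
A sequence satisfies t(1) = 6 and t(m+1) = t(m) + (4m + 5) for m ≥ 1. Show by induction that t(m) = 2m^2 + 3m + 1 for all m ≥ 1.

Base case: t(1) = 6, and 2·1^2 + 3·1 + 1 = 6.
Assume t(k) = 2k^2 + 3k + 1.
Then t(k+1) = t(k) + (4k + 5) = (2k^2 + 3k + 1) + (4k + 5) = 2k^2 + 7k + 6,
and 2·(k+1)^2 + 3·(k+1) + 1 = 2k^2 + 7k + 6.
Hence t(m) = 2m^2 + 3m + 1 for every m ≥ 1, by induction.

t(m) = 2m^2 + 3m + 1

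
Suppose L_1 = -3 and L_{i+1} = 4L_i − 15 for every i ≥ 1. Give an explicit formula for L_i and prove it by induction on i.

Claim: L_i = -2·4^i + 5.

Base case: L_1 = -3, and -2·4^1 + 5 = -8 + 5 = -3.
Assume L_m = -2·4^m + 5 for some m ≥ 1.
Then L_{m+1} = 4L_m − 15 = 4·(-2·4^m + 5) − 15 = -8·4^m + 20 − 15 = -2·4^{m+1} + 5.
This completes the inductive step, so L_i = -2·4^i + 5 for all i ≥ 1.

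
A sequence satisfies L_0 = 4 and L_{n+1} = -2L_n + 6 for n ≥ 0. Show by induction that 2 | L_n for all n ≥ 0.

Base case: L_0 = 4 = 2·2, so 2 | L_0.
Assume 2 | L_r, so L_r = 2t for some integer t.
Then L_{r+1} = -2L_r + 6 = -2·(2t) + 6 = 2(-2t + 3), so 2 | L_{r+1}.
So the property holds for r+1, and by induction 2 | L_n for all n ≥ 0.

2 | L_n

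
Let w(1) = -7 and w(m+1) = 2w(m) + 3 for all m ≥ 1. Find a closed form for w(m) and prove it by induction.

Claim: w(m) = -2^{m+1} − 3.

Base case: w(1) = -7, and -2^{1+1} − 3 = -4 − 3 = -7.
Assume w(r) = -2^{r+1} − 3 for some r ≥ 1.
Then w(r+1) = 2w(r) + 3 = 2·(-2^{r+1} − 3) + 3 = -2^{r+2} − 6 + 3 = -2^{r+2} − 3.
So the formula holds for r+1, and by induction w(m) = -2^{m+1} − 3 for all m ≥ 1.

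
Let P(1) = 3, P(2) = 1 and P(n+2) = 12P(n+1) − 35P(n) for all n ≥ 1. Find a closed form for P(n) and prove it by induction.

Claim: P(n) = 2·5^n − 7^n.

Base cases: P(1) = 3 and 2·5^1 − 7^1 = 3; P(2) = 1 and 2·5^2 − 7^2 = 1.
Assume P(i) = 2·5^i − 7^i for all 1 ≤ i ≤ j, where j ≥ 2.
Then P(j+1) = 12P(j) − 35P(j−1) = 12·(2·5^j − 7^j) − 35·(2·5^{j−1} − 7^{j−1}) = 2·(12·5 − 35)5^{j−1} − (12·7 − 35)7^{j−1} = 50·5^{j−1} − 49·7^{j−1} = 2·5^{j+1} − 7^{j+1}.
By strong induction, P(n) = 2·5^n − 7^n for all n ≥ 1.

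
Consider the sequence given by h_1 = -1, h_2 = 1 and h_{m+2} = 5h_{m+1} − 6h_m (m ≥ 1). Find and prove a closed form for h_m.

Claim: h_m = 3^m − 2·2^m.

Base cases: h_1 = -1 and 3^1 − 2·2^1 = -1; h_2 = 1 and 3^2 − 2·2^2 = 1.
Assume h_j = 3^j − 2·2^j for all 1 ≤ j ≤ r, where r ≥ 2.
Then h_{r+1} = 5h_r − 6h_{r−1} = 5·(3^r − 2·2^r) − 6·(3^{r−1} − 2·2^{r−1}) = (5·3 − 6)3^{r−1} − 2·(5·2 − 6)2^{r−1} = 9·3^{r−1} − 8·2^{r−1} = 3^{r+1} − 2·2^{r+1}.
So the formula holds for r+1, and by strong induction h_m = 3^m − 2·2^m for all m ≥ 1.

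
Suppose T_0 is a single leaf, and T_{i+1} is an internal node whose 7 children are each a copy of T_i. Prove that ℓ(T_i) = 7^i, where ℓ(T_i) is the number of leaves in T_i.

Base case: ℓ(T_0) = 1, and 7^0 = 1.
Assume ℓ(T_k) = 7^k.
Then ℓ(T_{k+1}) = 7·ℓ(T_k) = 7·7^k = 7^{k+1}.
Hence ℓ(T_i) = 7^i for every i ≥ 0, by induction.

ℓ(T_i) = 7^i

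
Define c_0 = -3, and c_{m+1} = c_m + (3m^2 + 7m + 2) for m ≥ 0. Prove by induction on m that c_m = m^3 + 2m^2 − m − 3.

Base case: c_0 = -3, and 0^3 + 2·0^2 − 0 − 3 = -3.
Assume c_k = k^3 + 2k^2 − k − 3.
Then c_{k+1} = c_k + (3k^2 + 7k + 2) = (k^3 + 2k^2 − k − 3) + (3k^2 + 7k + 2) = k^3 + 5k^2 + 6k − 1,
and (k+1)^3 + 2·(k+1)^2 − (k+1) − 3 = k^3 + 5k^2 + 6k − 1.
Hence c_m = m^3 + 2m^2 − m − 3 for every m ≥ 0, by induction.

c_m = m^3 + 2m^2 − m − 3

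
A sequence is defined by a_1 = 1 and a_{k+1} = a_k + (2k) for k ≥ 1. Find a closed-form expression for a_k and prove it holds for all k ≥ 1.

Claim: a_k = k^2 − k + 1.

Base case: a_1 = 1, and 1^2 − 1 + 1 = 1.
Assume a_m = m^2 − m + 1.
Then a_{m+1} = a_m + (2m) = (m^2 − m + 1) + (2m) = m^2 + m + 1,
and (m+1)^2 − (m+1) + 1 = m^2 + m + 1.
This completes the inductive step, so a_k = k^2 − k + 1 for all k ≥ 1.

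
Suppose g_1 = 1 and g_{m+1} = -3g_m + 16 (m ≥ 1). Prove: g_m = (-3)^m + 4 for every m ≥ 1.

Base case: g_1 = 1, and (-3)^1 + 4 = -3 + 4 = 1.
Assume g_r = (-3)^r + 4 for some r ≥ 1.
Then g_{r+1} = -3g_r + 16 = -3·((-3)^r + 4) + 16 = -3·(-3)^r − 12 + 16 = (-3)^{r+1} + 4.
So the formula holds for r+1, and by induction g_m = (-3)^m + 4 for all m ≥ 1.

g_m = (-3)^m + 4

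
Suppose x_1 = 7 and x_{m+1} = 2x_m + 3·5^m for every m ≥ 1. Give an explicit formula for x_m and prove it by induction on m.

Claim: x_m = 2^m + 5^m.

Base case: x_1 = 7, and 2^1 + 5^1 = 2 + 5 = 7.
Assume x_j = 2^j + 5^j for some j ≥ 1.
Then x_{j+1} = 2x_j + 3·5^j = 2·(2^j + 5^j) + 3·5^j = 2^{j+1} + 2·5^j + 3·5^j = 2^{j+1} + 5·5^j = 2^{j+1} + 5^{j+1}.
By induction, x_m = 2^m + 5^m for all m ≥ 1.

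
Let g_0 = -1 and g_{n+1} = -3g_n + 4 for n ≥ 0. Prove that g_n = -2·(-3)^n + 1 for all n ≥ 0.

Base case: g_0 = -1, and -2·(-3)^0 + 1 = -2 + 1 = -1.
Assume g_r = -2·(-3)^r + 1 for some r ≥ 0.
Then g_{r+1} = -3g_r + 4 = -3·(-2·(-3)^r + 1) + 4 = 6·(-3)^r − 3 + 4 = -2·(-3)^{r+1} + 1.
By induction, g_n = -2·(-3)^n + 1 for all n ≥ 0.

g_n = -2·(-3)^n + 1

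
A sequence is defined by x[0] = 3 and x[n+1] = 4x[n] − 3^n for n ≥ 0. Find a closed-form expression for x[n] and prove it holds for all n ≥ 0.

Claim: x[n] = 2·4^n + 3^n.

Base case: x[0] = 3, and 2·4^0 + 3^0 = 2 + 1 = 3.
Assume x[m] = 2·4^m + 3^m for some m ≥ 0.
Then x[m+1] = 4x[m] − 3^m = 4·(2·4^m + 3^m) − 3^m = 2·4^{m+1} + 4·3^m − 3^m = 2·4^{m+1} + 3·3^m = 2·4^{m+1} + 3^{m+1}.
This completes the inductive step, so x[n] = 2·4^n + 3^n for all n ≥ 0.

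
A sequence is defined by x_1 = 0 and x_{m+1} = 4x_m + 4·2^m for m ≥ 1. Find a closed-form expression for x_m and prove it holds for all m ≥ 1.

Claim: x_m = 4^m − 2·2^m.

Base case: x_1 = 0, and 4^1 − 2·2^1 = 4 − 4 = 0.
Assume x_r = 4^r − 2·2^r for some r ≥ 1.
Then x_{r+1} = 4x_r + 4·2^r = 4·(4^r − 2·2^r) + 4·2^r = 4^{r+1} − 8·2^r + 4·2^r = 4^{r+1} − 4·2^r = 4^{r+1} − 2·2^{r+1}.
This completes the inductive step, so x_m = 4^m − 2·2^m for all m ≥ 1.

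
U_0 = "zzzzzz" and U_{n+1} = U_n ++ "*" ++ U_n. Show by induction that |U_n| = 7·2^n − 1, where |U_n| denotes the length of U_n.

Base case: |U_0| = 6, and 7·2^0 − 1 = 6.
Assume |U_j| = 7·2^j − 1.
Then |U_{j+1}| = |U_j| + 1 + |U_j| = 2|U_j| + 1 = 2(7·2^j − 1) + 1 = 7·2^{j+1} − 2 + 1 = 7·2^{j+1} − 1.
This completes the inductive step, so |U_n| = 7·2^n − 1 for all n ≥ 0.

|U_n| = 7·2^n − 1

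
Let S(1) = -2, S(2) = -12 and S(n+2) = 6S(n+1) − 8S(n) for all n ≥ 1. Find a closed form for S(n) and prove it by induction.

Claim: S(n) = -4^n + 2^n.

Base cases: S(1) = -2 and -4^1 + 2^1 = -2; S(2) = -12 and -4^2 + 2^2 = -12.
Assume S(i) = -4^i + 2^i for all 1 ≤ i ≤ j, where j ≥ 2.
Then S(j+1) = 6S(j) − 8S(j−1) = 6·(-4^j + 2^j) − 8·(-4^{j−1} + 2^{j−1}) = -(6·4 − 8)4^{j−1} + (6·2 − 8)2^{j−1} = -16·4^{j−1} + 4·2^{j−1} = -4^{j+1} + 2^{j+1}.
By strong induction, S(n) = -4^n + 2^n for all n ≥ 1.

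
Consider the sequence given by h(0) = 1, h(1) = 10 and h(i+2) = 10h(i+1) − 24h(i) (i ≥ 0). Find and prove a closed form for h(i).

Claim: h(i) = 3·6^i − 2·4^i.

Base cases: h(0) = 1 and 3·6^0 − 2·4^0 = 1; h(1) = 10 and 3·6^1 − 2·4^1 = 10.
Assume h(j) = 3·6^j − 2·4^j for all 0 ≤ j ≤ r, where r ≥ 1.
Then h(r+1) = 10h(r) − 24h(r−1) = 10·(3·6^r − 2·4^r) − 24·(3·6^{r−1} − 2·4^{r−1}) = 3·(10·6 − 24)6^{r−1} − 2·(10·4 − 24)4^{r−1} = 108·6^{r−1} − 32·4^{r−1} = 3·6^{r+1} − 2·4^{r+1}.
So the formula holds for r+1, and by strong induction h(i) = 3·6^i − 2·4^i for all i ≥ 0.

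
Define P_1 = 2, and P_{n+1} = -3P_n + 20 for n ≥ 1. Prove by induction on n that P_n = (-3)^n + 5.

Base case: P_1 = 2, and (-3)^1 + 5 = -3 + 5 = 2.
Assume P_m = (-3)^m + 5 for some m ≥ 1.
Then P_{m+1} = -3P_m + 20 = -3·((-3)^m + 5) + 20 = -3·(-3)^m − 15 + 20 = (-3)^{m+1} + 5.
This completes the inductive step, so P_n = (-3)^n + 5 for all n ≥ 1.

P_n = (-3)^n + 5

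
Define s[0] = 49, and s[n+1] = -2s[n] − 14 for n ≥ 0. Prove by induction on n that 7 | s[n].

Base case: s[0] = 49 = 7·7, so 7 | s[0].
Assume 7 | s[j], so s[j] = 7t for some integer t.
Then s[j+1] = -2s[j] − 14 = -2·(7t) − 14 = 7(-2t − 2), so 7 | s[j+1].
Hence 7 | s[n] for every n ≥ 0, by induction.

7 | s[n]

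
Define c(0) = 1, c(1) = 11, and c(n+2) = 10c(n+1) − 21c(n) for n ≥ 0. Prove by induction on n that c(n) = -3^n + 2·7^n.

Base cases: c(0) = 1 and -3^0 + 2·7^0 = 1; c(1) = 11 and -3^1 + 2·7^1 = 11.
Assume c(j) = -3^j + 2·7^j for all 0 ≤ j ≤ k, where k ≥ 1.
Then c(k+1) = 10c(k) − 21c(k−1) = 10·(-3^k + 2·7^k) − 21·(-3^{k−1} + 2·7^{k−1}) = -(10·3 − 21)3^{k−1} + 2·(10·7 − 21)7^{k−1} = -9·3^{k−1} + 98·7^{k−1} = -3^{k+1} + 2·7^{k+1}.
Hence c(n) = -3^n + 2·7^n for every n ≥ 0, by strong induction.

c(n) = -3^n + 2·7^n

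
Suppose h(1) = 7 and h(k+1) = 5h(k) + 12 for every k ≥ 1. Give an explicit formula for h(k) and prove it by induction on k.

Claim: h(k) = 2·5^k − 3.

Base case: h(1) = 7, and 2·5^1 − 3 = 10 − 3 = 7.
Assume h(j) = 2·5^j − 3 for some j ≥ 1.
Then h(j+1) = 5h(j) + 12 = 5·(2·5^j − 3) + 12 = 10·5^j − 15 + 12 = 2·5^{j+1} − 3.
This completes the inductive step, so h(k) = 2·5^k − 3 for all k ≥ 1.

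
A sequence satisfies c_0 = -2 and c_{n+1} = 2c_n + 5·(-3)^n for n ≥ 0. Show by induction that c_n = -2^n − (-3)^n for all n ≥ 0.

Base case: c_0 = -2, and -2^0 − (-3)^0 = -1 − 1 = -2.
Assume c_k = -2^k − (-3)^k for some k ≥ 0.
Then c_{k+1} = 2c_k + 5·(-3)^k = 2·(-2^k − (-3)^k) + 5·(-3)^k = -2^{k+1} − 2·(-3)^k + 5·(-3)^k = -2^{k+1} + 3·(-3)^k = -2^{k+1} − (-3)^{k+1}.
This completes the inductive step, so c_n = -2^n − (-3)^n for all n ≥ 0.

c_n = -2^n − (-3)^n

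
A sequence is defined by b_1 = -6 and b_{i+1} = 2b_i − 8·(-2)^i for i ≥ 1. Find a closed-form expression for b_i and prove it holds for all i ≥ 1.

Claim: b_i = -2^i + 2·(-2)^i.

Base case: b_1 = -6, and -2^1 + 2·(-2)^1 = -2 − 4 = -6.
Assume b_m = -2^m + 2·(-2)^m for some m ≥ 1.
Then b_{m+1} = 2b_m − 8·(-2)^m = 2·(-2^m + 2·(-2)^m) − 8·(-2)^m = -2^{m+1} + 4·(-2)^m − 8·(-2)^m = -2^{m+1} − 4·(-2)^m = -2^{m+1} + 2·(-2)^{m+1}.
This completes the inductive step, so b_i = -2^i + 2·(-2)^i for all i ≥ 1.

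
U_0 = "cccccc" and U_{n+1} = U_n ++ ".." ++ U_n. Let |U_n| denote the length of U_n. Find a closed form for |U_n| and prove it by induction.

Claim: |U_n| = 2^{n+3} − 2.

Base case: |U_0| = 6, and 2^{0+3} − 2 = 6.
Assume |U_m| = 2^{m+3} − 2.
Then |U_{m+1}| = |U_m| + 2 + |U_m| = 2|U_m| + 2 = 2(2^{m+3} − 2) + 2 = 2^{m+1+3} − 4 + 2 = 2^{m+1+3} − 2.
This completes the inductive step, so |U_n| = 2^{n+3} − 2 for all n ≥ 0.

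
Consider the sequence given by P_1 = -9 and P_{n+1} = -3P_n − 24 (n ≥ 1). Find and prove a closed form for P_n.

Claim: P_n = (-3)^n − 6.

Base case: P_1 = -9, and (-3)^1 − 6 = -3 − 6 = -9.
Assume P_k = (-3)^k − 6 for some k ≥ 1.
Then P_{k+1} = -3P_k − 24 = -3·((-3)^k − 6) − 24 = -3·(-3)^k + 18 − 24 = (-3)^{k+1} − 6.
By induction, P_n = (-3)^n − 6 for all n ≥ 1.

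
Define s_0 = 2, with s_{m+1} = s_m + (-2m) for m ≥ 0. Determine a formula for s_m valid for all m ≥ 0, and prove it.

Claim: s_m = -m^2 + m + 2.

Base case: s_0 = 2, and -0^2 + 0 + 2 = 2.
Assume s_j = -j^2 + j + 2.
Then s_{j+1} = s_j + (-2j) = (-j^2 + j + 2) + (-2j) = -j^2 − j + 2,
and -(j+1)^2 + (j+1) + 2 = -j^2 − j + 2.
Hence s_m = -m^2 + m + 2 for every m ≥ 0, by induction.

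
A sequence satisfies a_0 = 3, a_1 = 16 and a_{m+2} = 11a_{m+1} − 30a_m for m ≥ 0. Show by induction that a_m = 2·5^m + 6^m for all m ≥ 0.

Base cases: a_0 = 3 and 2·5^0 + 6^0 = 3; a_1 = 16 and 2·5^1 + 6^1 = 16.
Assume a_j = 2·5^j + 6^j for all 0 ≤ j ≤ k, where k ≥ 1.
Then a_{k+1} = 11a_k − 30a_{k−1} = 11·(2·5^k + 6^k) − 30·(2·5^{k−1} + 6^{k−1}) = 2·(11·5 − 30)5^{k−1} + (11·6 − 30)6^{k−1} = 50·5^{k−1} + 36·6^{k−1} = 2·5^{k+1} + 6^{k+1}.
This completes the inductive step, so a_m = 2·5^m + 6^m for all m ≥ 0.

a_m = 2·5^m + 6^m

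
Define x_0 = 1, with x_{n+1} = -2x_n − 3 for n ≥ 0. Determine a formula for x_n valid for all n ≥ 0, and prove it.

Claim: x_n = 2·(-2)^n − 1.

Base case: x_0 = 1, and 2·(-2)^0 − 1 = 2 − 1 = 1.
Assume x_r = 2·(-2)^r − 1 for some r ≥ 0.
Then x_{r+1} = -2x_r − 3 = -2·(2·(-2)^r − 1) − 3 = -4·(-2)^r + 2 − 3 = 2·(-2)^{r+1} − 1.
Hence x_n = 2·(-2)^n − 1 for every n ≥ 0, by induction.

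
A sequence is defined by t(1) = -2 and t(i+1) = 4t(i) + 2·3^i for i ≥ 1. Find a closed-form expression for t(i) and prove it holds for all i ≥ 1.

Claim: t(i) = 4^i − 2·3^i.

Base case: t(1) = -2, and 4^1 − 2·3^1 = 4 − 6 = -2.
Assume t(j) = 4^j − 2·3^j for some j ≥ 1.
Then t(j+1) = 4t(j) + 2·3^j = 4·(4^j − 2·3^j) + 2·3^j = 4^{j+1} − 8·3^j + 2·3^j = 4^{j+1} − 6·3^j = 4^{j+1} − 2·3^{j+1}.
Hence t(i) = 4^i − 2·3^i for every i ≥ 1, by induction.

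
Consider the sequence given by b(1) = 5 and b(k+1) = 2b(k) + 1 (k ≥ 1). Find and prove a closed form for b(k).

Claim: b(k) = 3·2^k − 1.

Base case: b(1) = 5, and 3·2^1 − 1 = 6 − 1 = 5.
Assume b(m) = 3·2^m − 1 for some m ≥ 1.
Then b(m+1) = 2b(m) + 1 = 2·(3·2^m − 1) + 1 = 6·2^m − 2 + 1 = 3·2^{m+1} − 1.
By induction, b(k) = 3·2^k − 1 for all k ≥ 1.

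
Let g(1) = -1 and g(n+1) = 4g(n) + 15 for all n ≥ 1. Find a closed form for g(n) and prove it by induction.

Claim: g(n) = 4^n − 5.

Base case: g(1) = -1, and 4^1 − 5 = 4 − 5 = -1.
Assume g(j) = 4^j − 5 for some j ≥ 1.
Then g(j+1) = 4g(j) + 15 = 4·(4^j − 5) + 15 = 4^{j+1} − 20 + 15 = 4^{j+1} − 5.
By induction, g(n) = 4^n − 5 for all n ≥ 1.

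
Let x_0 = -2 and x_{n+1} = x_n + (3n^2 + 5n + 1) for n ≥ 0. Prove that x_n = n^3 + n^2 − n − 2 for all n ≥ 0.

Base case: x_0 = -2, and 0^3 + 0^2 − 0 − 2 = -2.
Assume x_r = r^3 + r^2 − r − 2.
Then x_{r+1} = x_r + (3r^2 + 5r + 1) = (r^3 + r^2 − r − 2) + (3r^2 + 5r + 1) = r^3 + 4r^2 + 4r − 1,
and (r+1)^3 + (r+1)^2 − (r+1) − 2 = r^3 + 4r^2 + 4r − 1.
By induction, x_n = n^3 + n^2 − n − 2 for all n ≥ 0.

x_n = n^3 + n^2 − n − 2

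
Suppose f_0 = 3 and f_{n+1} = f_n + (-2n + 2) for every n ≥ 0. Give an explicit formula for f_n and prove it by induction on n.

Claim: f_n = -n^2 + 3n + 3.

Base case: f_0 = 3, and -0^2 + 3·0 + 3 = 3.
Assume f_k = -k^2 + 3k + 3.
Then f_{k+1} = f_k + (-2k + 2) = (-k^2 + 3k + 3) + (-2k + 2) = -k^2 + k + 5,
and -(k+1)^2 + 3·(k+1) + 3 = -k^2 + k + 5.
By induction, f_n = -n^2 + 3n + 3 for all n ≥ 0.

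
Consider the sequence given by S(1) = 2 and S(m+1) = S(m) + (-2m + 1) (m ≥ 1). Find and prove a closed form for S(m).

Claim: S(m) = -m^2 + 2m + 1.

Base case: S(1) = 2, and -1^2 + 2·1 + 1 = 2.
Assume S(j) = -j^2 + 2j + 1.
Then S(j+1) = S(j) + (-2j + 1) = (-j^2 + 2j + 1) + (-2j + 1) = -j^2 + 2,
and -(j+1)^2 + 2·(j+1) + 1 = -j^2 + 2.
This completes the inductive step, so S(m) = -m^2 + 2m + 1 for all m ≥ 1.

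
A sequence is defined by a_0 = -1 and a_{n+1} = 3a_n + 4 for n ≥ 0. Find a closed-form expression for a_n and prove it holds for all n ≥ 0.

Claim: a_n = 3^n − 2.

Base case: a_0 = -1, and 3^0 − 2 = 1 − 2 = -1.
Assume a_m = 3^m − 2 for some m ≥ 0.
Then a_{m+1} = 3a_m + 4 = 3·(3^m − 2) + 4 = 3^{m+1} − 6 + 4 = 3^{m+1} − 2.
By induction, a_n = 3^n − 2 for all n ≥ 0.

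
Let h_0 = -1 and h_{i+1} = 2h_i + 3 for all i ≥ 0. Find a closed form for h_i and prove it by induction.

Claim: h_i = 2^{i+1} − 3.

Base case: h_0 = -1, and 2^{0+1} − 3 = 2 − 3 = -1.
Assume h_k = 2^{k+1} − 3 for some k ≥ 0.
Then h_{k+1} = 2h_k + 3 = 2·(2^{k+1} − 3) + 3 = 2^{k+2} − 6 + 3 = 2^{k+2} − 3.
By induction, h_i = 2^{i+1} − 3 for all i ≥ 0.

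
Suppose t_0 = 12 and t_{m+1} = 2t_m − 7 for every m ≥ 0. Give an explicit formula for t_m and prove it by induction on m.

Claim: t_m = 5·2^m + 7.

Base case: t_0 = 12, and 5·2^0 + 7 = 5 + 7 = 12.
Assume t_r = 5·2^r + 7 for some r ≥ 0.
Then t_{r+1} = 2t_r − 7 = 2·(5·2^r + 7) − 7 = 10·2^r + 14 − 7 = 5·2^{r+1} + 7.
So the formula holds for r+1, and by induction t_m = 5·2^m + 7 for all m ≥ 0.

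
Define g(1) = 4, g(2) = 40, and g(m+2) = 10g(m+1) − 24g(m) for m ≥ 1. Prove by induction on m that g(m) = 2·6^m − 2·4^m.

Base cases: g(1) = 4 and 2·6^1 − 2·4^1 = 4; g(2) = 40 and 2·6^2 − 2·4^2 = 40.
Assume g(j) = 2·6^j − 2·4^j for all 1 ≤ j ≤ k, where k ≥ 2.
Then g(k+1) = 10g(k) − 24g(k−1) = 10·(2·6^k − 2·4^k) − 24·(2·6^{k−1} − 2·4^{k−1}) = 2·(10·6 − 24)6^{k−1} − 2·(10·4 − 24)4^{k−1} = 72·6^{k−1} − 32·4^{k−1} = 2·6^{k+1} − 2·4^{k+1}.
This completes the inductive step, so g(m) = 2·6^m − 2·4^m for all m ≥ 1.

g(m) = 2·6^m − 2·4^m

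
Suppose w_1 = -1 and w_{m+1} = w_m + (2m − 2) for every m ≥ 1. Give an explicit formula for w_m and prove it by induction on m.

Claim: w_m = m^2 − 3m + 1.

Base case: w_1 = -1, and 1^2 − 3·1 + 1 = -1.
Assume w_k = k^2 − 3k + 1.
Then w_{k+1} = w_k + (2k − 2) = (k^2 − 3k + 1) + (2k − 2) = k^2 − k − 1,
and (k+1)^2 − 3·(k+1) + 1 = k^2 − k − 1.
This completes the inductive step, so w_m = m^2 − 3m + 1 for all m ≥ 1.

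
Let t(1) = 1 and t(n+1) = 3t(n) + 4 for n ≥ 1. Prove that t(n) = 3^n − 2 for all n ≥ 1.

Base case: t(1) = 1, and 3^1 − 2 = 3 − 2 = 1.
Assume t(m) = 3^m − 2 for some m ≥ 1.
Then t(m+1) = 3t(m) + 4 = 3·(3^m − 2) + 4 = 3^{m+1} − 6 + 4 = 3^{m+1} − 2.
So the formula holds for m+1, and by induction t(n) = 3^n − 2 for all n ≥ 1.

t(n) = 3^n − 2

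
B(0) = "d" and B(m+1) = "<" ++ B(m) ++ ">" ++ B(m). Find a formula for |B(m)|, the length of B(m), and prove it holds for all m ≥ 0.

Claim: |B(m)| = 3·2^m − 2.

Base case: |B(0)| = 1, and 3·2^0 − 2 = 1.
Assume |B(j)| = 3·2^j − 2.
Then |B(j+1)| = 1 + |B(j)| + 1 + |B(j)| = 2|B(j)| + 2 = 2(3·2^j − 2) + 2 = 3·2^{j+1} − 4 + 2 = 3·2^{j+1} − 2.
So the formula holds for j+1, and by induction |B(m)| = 3·2^m − 2 for all m ≥ 0.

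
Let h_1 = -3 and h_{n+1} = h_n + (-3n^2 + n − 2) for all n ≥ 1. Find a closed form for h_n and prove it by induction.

Claim: h_n = -n^3 + 2n^2 − 3n − 1.

Base case: h_1 = -3, and -1^3 + 2·1^2 − 3·1 − 1 = -3.
Assume h_k = -k^3 + 2k^2 − 3k − 1.
Then h_{k+1} = h_k + (-3k^2 + k − 2) = (-k^3 + 2k^2 − 3k − 1) + (-3k^2 + k − 2) = -k^3 − k^2 − 2k − 3,
and -(k+1)^3 + 2·(k+1)^2 − 3·(k+1) − 1 = -k^3 − k^2 − 2k − 3.
This completes the inductive step, so h_n = -n^3 + 2n^2 − 3n − 1 for all n ≥ 1.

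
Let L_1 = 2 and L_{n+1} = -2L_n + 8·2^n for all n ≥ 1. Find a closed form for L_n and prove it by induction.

Claim: L_n = (-2)^n + 2·2^n.

Base case: L_1 = 2, and (-2)^1 + 2·2^1 = -2 + 4 = 2.
Assume L_r = (-2)^r + 2·2^r for some r ≥ 1.
Then L_{r+1} = -2L_r + 8·2^r = -2·((-2)^r + 2·2^r) + 8·2^r = (-2)^{r+1} − 4·2^r + 8·2^r = (-2)^{r+1} + 4·2^r = (-2)^{r+1} + 2·2^{r+1}.
So the formula holds for r+1, and by induction L_n = (-2)^n + 2·2^n for all n ≥ 1.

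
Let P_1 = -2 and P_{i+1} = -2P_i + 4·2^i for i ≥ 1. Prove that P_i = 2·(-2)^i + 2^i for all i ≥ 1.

Base case: P_1 = -2, and 2·(-2)^1 + 2^1 = -4 + 2 = -2.
Assume P_m = 2·(-2)^m + 2^m for some m ≥ 1.
Then P_{m+1} = -2P_m + 4·2^m = -2·(2·(-2)^m + 2^m) + 4·2^m = 2·(-2)^{m+1} − 2·2^m + 4·2^m = 2·(-2)^{m+1} + 2·2^m = 2·(-2)^{m+1} + 2^{m+1}.
This completes the inductive step, so P_i = 2·(-2)^i + 2^i for all i ≥ 1.

P_i = 2·(-2)^i + 2^i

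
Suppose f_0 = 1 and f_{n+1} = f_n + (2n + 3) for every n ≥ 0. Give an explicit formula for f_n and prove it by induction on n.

Claim: f_n = n^2 + 2n + 1.

Base case: f_0 = 1, and 0^2 + 2·0 + 1 = 1.
Assume f_j = j^2 + 2j + 1.
Then f_{j+1} = f_j + (2j + 3) = (j^2 + 2j + 1) + (2j + 3) = j^2 + 4j + 4,
and (j+1)^2 + 2·(j+1) + 1 = j^2 + 4j + 4.
By induction, f_n = n^2 + 2n + 1 for all n ≥ 0.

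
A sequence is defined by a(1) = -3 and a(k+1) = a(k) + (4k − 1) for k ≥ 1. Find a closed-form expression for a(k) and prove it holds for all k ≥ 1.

Claim: a(k) = 2k^2 − 3k − 2.

Base case: a(1) = -3, and 2·1^2 − 3·1 − 2 = -3.
Assume a(r) = 2r^2 − 3r − 2.
Then a(r+1) = a(r) + (4r − 1) = (2r^2 − 3r − 2) + (4r − 1) = 2r^2 + r − 3,
and 2·(r+1)^2 − 3·(r+1) − 2 = 2r^2 + r − 3.
This completes the inductive step, so a(k) = 2k^2 − 3k − 2 for all k ≥ 1.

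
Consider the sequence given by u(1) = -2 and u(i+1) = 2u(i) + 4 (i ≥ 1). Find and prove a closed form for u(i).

Claim: u(i) = 2^i − 4.

Base case: u(1) = -2, and 2^1 − 4 = 2 − 4 = -2.
Assume u(j) = 2^j − 4 for some j ≥ 1.
Then u(j+1) = 2u(j) + 4 = 2·(2^j − 4) + 4 = 2^{j+1} − 8 + 4 = 2^{j+1} − 4.
This completes the inductive step, so u(i) = 2^i − 4 for all i ≥ 1.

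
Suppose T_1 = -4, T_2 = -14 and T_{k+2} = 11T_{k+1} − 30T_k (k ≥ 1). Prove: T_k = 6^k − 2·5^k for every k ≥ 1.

Base cases: T_1 = -4 and 6^1 − 2·5^1 = -4; T_2 = -14 and 6^2 − 2·5^2 = -14.
Assume T_i = 6^i − 2·5^i for all 1 ≤ i ≤ j, where j ≥ 2.
Then T_{j+1} = 11T_j − 30T_{j−1} = 11·(6^j − 2·5^j) − 30·(6^{j−1} − 2·5^{j−1}) = (11·6 − 30)6^{j−1} − 2·(11·5 − 30)5^{j−1} = 36·6^{j−1} − 50·5^{j−1} = 6^{j+1} − 2·5^{j+1}.
This completes the inductive step, so T_k = 6^k − 2·5^k for all k ≥ 1.

T_k = 6^k − 2·5^k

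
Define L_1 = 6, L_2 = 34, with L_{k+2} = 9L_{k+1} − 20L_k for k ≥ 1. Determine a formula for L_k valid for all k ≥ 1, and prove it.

Claim: L_k = 2·5^k − 4^k.

Base cases: L_1 = 6 and 2·5^1 − 4^1 = 6; L_2 = 34 and 2·5^2 − 4^2 = 34.
Assume L_j = 2·5^j − 4^j for all 1 ≤ j ≤ r, where r ≥ 2.
Then L_{r+1} = 9L_r − 20L_{r−1} = 9·(2·5^r − 4^r) − 20·(2·5^{r−1} − 4^{r−1}) = 2·(9·5 − 20)5^{r−1} − (9·4 − 20)4^{r−1} = 50·5^{r−1} − 16·4^{r−1} = 2·5^{r+1} − 4^{r+1}.
So the formula holds for r+1, and by strong induction L_k = 2·5^k − 4^k for all k ≥ 1.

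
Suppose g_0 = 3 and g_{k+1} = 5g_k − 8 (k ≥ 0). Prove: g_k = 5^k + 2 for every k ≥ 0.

Base case: g_0 = 3, and 5^0 + 2 = 1 + 2 = 3.
Assume g_j = 5^j + 2 for some j ≥ 0.
Then g_{j+1} = 5g_j − 8 = 5·(5^j + 2) − 8 = 5^{j+1} + 10 − 8 = 5^{j+1} + 2.
By induction, g_k = 5^k + 2 for all k ≥ 0.

g_k = 5^k + 2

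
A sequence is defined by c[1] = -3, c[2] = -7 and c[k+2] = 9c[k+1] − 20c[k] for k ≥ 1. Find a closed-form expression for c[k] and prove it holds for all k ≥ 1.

Claim: c[k] = 5^k − 2·4^k.

Base cases: c[1] = -3 and 5^1 − 2·4^1 = -3; c[2] = -7 and 5^2 − 2·4^2 = -7.
Assume c[j] = 5^j − 2·4^j for all 1 ≤ j ≤ r, where r ≥ 2.
Then c[r+1] = 9c[r] − 20c[r−1] = 9·(5^r − 2·4^r) − 20·(5^{r−1} − 2·4^{r−1}) = (9·5 − 20)5^{r−1} − 2·(9·4 − 20)4^{r−1} = 25·5^{r−1} − 32·4^{r−1} = 5^{r+1} − 2·4^{r+1}.
Hence c[k] = 5^k − 2·4^k for every k ≥ 1, by strong induction.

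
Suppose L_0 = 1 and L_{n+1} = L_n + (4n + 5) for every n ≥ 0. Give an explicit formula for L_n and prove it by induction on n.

Claim: L_n = 2n^2 + 3n + 1.

Base case: L_0 = 1, and 2·0^2 + 3·0 + 1 = 1.
Assume L_k = 2k^2 + 3k + 1.
Then L_{k+1} = L_k + (4k + 5) = (2k^2 + 3k + 1) + (4k + 5) = 2k^2 + 7k + 6,
and 2·(k+1)^2 + 3·(k+1) + 1 = 2k^2 + 7k + 6.
By induction, L_n = 2n^2 + 3n + 1 for all n ≥ 0.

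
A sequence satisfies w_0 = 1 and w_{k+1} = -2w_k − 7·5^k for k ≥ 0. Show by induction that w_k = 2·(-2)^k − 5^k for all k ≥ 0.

Base case: w_0 = 1, and 2·(-2)^0 − 5^0 = 2 − 1 = 1.
Assume w_r = 2·(-2)^r − 5^r for some r ≥ 0.
Then w_{r+1} = -2w_r − 7·5^r = -2·(2·(-2)^r − 5^r) − 7·5^r = 2·(-2)^{r+1} + 2·5^r − 7·5^r = 2·(-2)^{r+1} − 5·5^r = 2·(-2)^{r+1} − 5^{r+1}.
Hence w_k = 2·(-2)^k − 5^k for every k ≥ 0, by induction.

w_k = 2·(-2)^k − 5^k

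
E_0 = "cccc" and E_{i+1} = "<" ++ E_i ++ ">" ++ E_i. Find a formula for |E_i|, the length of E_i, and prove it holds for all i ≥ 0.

Claim: |E_i| = 6·2^i − 2.

Base case: |E_0| = 4, and 6·2^0 − 2 = 4.
Assume |E_r| = 6·2^r − 2.
Then |E_{r+1}| = 1 + |E_r| + 1 + |E_r| = 2|E_r| + 2 = 2(6·2^r − 2) + 2 = 6·2^{r+1} − 4 + 2 = 6·2^{r+1} − 2.
This completes the inductive step, so |E_i| = 6·2^i − 2 for all i ≥ 0.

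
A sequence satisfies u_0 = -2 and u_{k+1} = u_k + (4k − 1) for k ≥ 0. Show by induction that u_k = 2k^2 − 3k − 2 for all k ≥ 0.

Base case: u_0 = -2, and 2·0^2 − 3·0 − 2 = -2.
Assume u_m = 2m^2 − 3m − 2.
Then u_{m+1} = u_m + (4m − 1) = (2m^2 − 3m − 2) + (4m − 1) = 2m^2 + m − 3,
and 2·(m+1)^2 − 3·(m+1) − 2 = 2m^2 + m − 3.
This completes the inductive step, so u_k = 2k^2 − 3k − 2 for all k ≥ 0.

u_k = 2k^2 − 3k − 2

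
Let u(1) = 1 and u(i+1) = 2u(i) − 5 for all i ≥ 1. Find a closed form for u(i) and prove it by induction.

Claim: u(i) = -2^{i+1} + 5.

Base case: u(1) = 1, and -2^{1+1} + 5 = -4 + 5 = 1.
Assume u(j) = -2^{j+1} + 5 for some j ≥ 1.
Then u(j+1) = 2u(j) − 5 = 2·(-2^{j+1} + 5) − 5 = -2^{j+2} + 10 − 5 = -2^{j+2} + 5.
So the formula holds for j+1, and by induction u(i) = -2^{i+1} + 5 for all i ≥ 1.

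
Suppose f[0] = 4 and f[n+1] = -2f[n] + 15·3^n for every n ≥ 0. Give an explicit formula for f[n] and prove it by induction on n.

Claim: f[n] = (-2)^n + 3·3^n.

Base case: f[0] = 4, and (-2)^0 + 3·3^0 = 1 + 3 = 4.
Assume f[k] = (-2)^k + 3·3^k for some k ≥ 0.
Then f[k+1] = -2f[k] + 15·3^k = -2·((-2)^k + 3·3^k) + 15·3^k = (-2)^{k+1} − 6·3^k + 15·3^k = (-2)^{k+1} + 9·3^k = (-2)^{k+1} + 3·3^{k+1}.
So the formula holds for k+1, and by induction f[n] = (-2)^n + 3·3^n for all n ≥ 0.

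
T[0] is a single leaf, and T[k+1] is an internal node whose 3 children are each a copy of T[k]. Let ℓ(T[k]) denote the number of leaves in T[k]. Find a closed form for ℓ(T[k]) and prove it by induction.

Claim: ℓ(T[k]) = 3^k.

Base case: ℓ(T[0]) = 1, and 3^0 = 1.
Assume ℓ(T[j]) = 3^j.
Then ℓ(T[j+1]) = 3·ℓ(T[j]) = 3·3^j = 3^{j+1}.
So the formula holds for j+1, and by induction ℓ(T[k]) = 3^k for all k ≥ 0.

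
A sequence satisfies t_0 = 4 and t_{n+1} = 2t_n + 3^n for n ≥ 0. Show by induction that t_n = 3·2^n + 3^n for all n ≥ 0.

Base case: t_0 = 4, and 3·2^0 + 3^0 = 3 + 1 = 4.
Assume t_k = 3·2^k + 3^k for some k ≥ 0.
Then t_{k+1} = 2t_k + 3^k = 2·(3·2^k + 3^k) + 3^k = 3·2^{k+1} + 2·3^k + 3^k = 3·2^{k+1} + 3·3^k = 3·2^{k+1} + 3^{k+1}.
By induction, t_n = 3·2^n + 3^n for all n ≥ 0.

t_n = 3·2^n + 3^n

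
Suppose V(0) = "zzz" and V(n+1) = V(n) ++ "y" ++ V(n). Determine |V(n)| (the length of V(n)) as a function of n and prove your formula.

Claim: |V(n)| = 2^{n+2} − 1.

Base case: |V(0)| = 3, and 2^{0+2} − 1 = 3.
Assume |V(r)| = 2^{r+2} − 1.
Then |V(r+1)| = |V(r)| + 1 + |V(r)| = 2|V(r)| + 1 = 2(2^{r+2} − 1) + 1 = 2^{r+3} − 2 + 1 = 2^{r+3} − 1.
Hence |V(n)| = 2^{n+2} − 1 for every n ≥ 0, by induction.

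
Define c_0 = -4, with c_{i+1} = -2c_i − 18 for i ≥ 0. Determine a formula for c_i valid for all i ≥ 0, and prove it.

Claim: c_i = 2·(-2)^i − 6.

Base case: c_0 = -4, and 2·(-2)^0 − 6 = 2 − 6 = -4.
Assume c_k = 2·(-2)^k − 6 for some k ≥ 0.
Then c_{k+1} = -2c_k − 18 = -2·(2·(-2)^k − 6) − 18 = -4·(-2)^k + 12 − 18 = 2·(-2)^{k+1} − 6.
Hence c_i = 2·(-2)^i − 6 for every i ≥ 0, by induction.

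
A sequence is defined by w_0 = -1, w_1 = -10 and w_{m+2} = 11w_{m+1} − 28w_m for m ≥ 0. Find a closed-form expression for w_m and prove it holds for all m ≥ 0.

Claim: w_m = 4^m − 2·7^m.

Base cases: w_0 = -1 and 4^0 − 2·7^0 = -1; w_1 = -10 and 4^1 − 2·7^1 = -10.
Assume w_i = 4^i − 2·7^i for all 0 ≤ i ≤ j, where j ≥ 1.
Then w_{j+1} = 11w_j − 28w_{j−1} = 11·(4^j − 2·7^j) − 28·(4^{j−1} − 2·7^{j−1}) = (11·4 − 28)4^{j−1} − 2·(11·7 − 28)7^{j−1} = 16·4^{j−1} − 98·7^{j−1} = 4^{j+1} − 2·7^{j+1}.
This completes the inductive step, so w_m = 4^m − 2·7^m for all m ≥ 0.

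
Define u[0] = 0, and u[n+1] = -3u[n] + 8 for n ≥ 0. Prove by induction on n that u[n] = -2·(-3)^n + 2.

Base case: u[0] = 0, and -2·(-3)^0 + 2 = -2 + 2 = 0.
Assume u[m] = -2·(-3)^m + 2 for some m ≥ 0.
Then u[m+1] = -3u[m] + 8 = -3·(-2·(-3)^m + 2) + 8 = 6·(-3)^m − 6 + 8 = -2·(-3)^{m+1} + 2.
So the formula holds for m+1, and by induction u[n] = -2·(-3)^n + 2 for all n ≥ 0.

u[n] = -2·(-3)^n + 2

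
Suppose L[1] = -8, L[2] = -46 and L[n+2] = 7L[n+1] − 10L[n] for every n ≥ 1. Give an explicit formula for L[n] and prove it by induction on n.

Claim: L[n] = 2^n − 2·5^n.

Base cases: L[1] = -8 and 2^1 − 2·5^1 = -8; L[2] = -46 and 2^2 − 2·5^2 = -46.
Assume L[j] = 2^j − 2·5^j for all 1 ≤ j ≤ k, where k ≥ 2.
Then L[k+1] = 7L[k] − 10L[k−1] = 7·(2^k − 2·5^k) − 10·(2^{k−1} − 2·5^{k−1}) = (7·2 − 10)2^{k−1} − 2·(7·5 − 10)5^{k−1} = 4·2^{k−1} − 50·5^{k−1} = 2^{k+1} − 2·5^{k+1}.
Hence L[n] = 2^n − 2·5^n for every n ≥ 1, by strong induction.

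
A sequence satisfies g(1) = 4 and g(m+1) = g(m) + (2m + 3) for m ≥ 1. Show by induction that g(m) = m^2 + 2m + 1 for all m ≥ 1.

Base case: g(1) = 4, and 1^2 + 2·1 + 1 = 4.
Assume g(j) = j^2 + 2j + 1.
Then g(j+1) = g(j) + (2j + 3) = (j^2 + 2j + 1) + (2j + 3) = j^2 + 4j + 4,
and (j+1)^2 + 2·(j+1) + 1 = j^2 + 4j + 4.
Hence g(m) = m^2 + 2m + 1 for every m ≥ 1, by induction.

g(m) = m^2 + 2m + 1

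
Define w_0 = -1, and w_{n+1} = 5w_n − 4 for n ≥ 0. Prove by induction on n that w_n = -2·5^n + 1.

Base case: w_0 = -1, and -2·5^0 + 1 = -2 + 1 = -1.
Assume w_k = -2·5^k + 1 for some k ≥ 0.
Then w_{k+1} = 5w_k − 4 = 5·(-2·5^k + 1) − 4 = -10·5^k + 5 − 4 = -2·5^{k+1} + 1.
This completes the inductive step, so w_n = -2·5^n + 1 for all n ≥ 0.

w_n = -2·5^n + 1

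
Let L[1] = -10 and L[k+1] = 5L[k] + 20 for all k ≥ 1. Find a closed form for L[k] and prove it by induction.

Claim: L[k] = -5^k − 5.

Base case: L[1] = -10, and -5^1 − 5 = -5 − 5 = -10.
Assume L[m] = -5^m − 5 for some m ≥ 1.
Then L[m+1] = 5L[m] + 20 = 5·(-5^m − 5) + 20 = -5^{m+1} − 25 + 20 = -5^{m+1} − 5.
Hence L[k] = -5^k − 5 for every k ≥ 1, by induction.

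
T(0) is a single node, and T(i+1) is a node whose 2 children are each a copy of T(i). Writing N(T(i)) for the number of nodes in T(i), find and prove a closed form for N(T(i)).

Claim: N(T(i)) = 2^{i+1} − 1.

Base case: N(T(0)) = 1, and 2^{0+1} − 1 = 1.
Assume N(T(j)) = 2^{j+1} − 1.
Then N(T(j+1)) = 1 + 2N(T(j)) = 1 + 2(2^{j+1} − 1) = 2^{j+2} − 2 + 1 = 2^{j+2} − 1.
By induction, N(T(i)) = 2^{i+1} − 1 for all i ≥ 0.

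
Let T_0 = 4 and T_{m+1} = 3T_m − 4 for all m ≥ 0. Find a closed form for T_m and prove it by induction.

Claim: T_m = 2·3^m + 2.

Base case: T_0 = 4, and 2·3^0 + 2 = 2 + 2 = 4.
Assume T_j = 2·3^j + 2 for some j ≥ 0.
Then T_{j+1} = 3T_j − 4 = 3·(2·3^j + 2) − 4 = 6·3^j + 6 − 4 = 2·3^{j+1} + 2.
Hence T_m = 2·3^m + 2 for every m ≥ 0, by induction.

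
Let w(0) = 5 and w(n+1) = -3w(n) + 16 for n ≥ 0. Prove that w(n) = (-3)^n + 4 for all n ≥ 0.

Base case: w(0) = 5, and (-3)^0 + 4 = 1 + 4 = 5.
Assume w(j) = (-3)^j + 4 for some j ≥ 0.
Then w(j+1) = -3w(j) + 16 = -3·((-3)^j + 4) + 16 = -3·(-3)^j − 12 + 16 = (-3)^{j+1} + 4.
So the formula holds for j+1, and by induction w(n) = (-3)^n + 4 for all n ≥ 0.

w(n) = (-3)^n + 4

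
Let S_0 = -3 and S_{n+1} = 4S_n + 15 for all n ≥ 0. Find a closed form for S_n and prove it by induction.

Claim: S_n = 2·4^n − 5.

Base case: S_0 = -3, and 2·4^0 − 5 = 2 − 5 = -3.
Assume S_m = 2·4^m − 5 for some m ≥ 0.
Then S_{m+1} = 4S_m + 15 = 4·(2·4^m − 5) + 15 = 8·4^m − 20 + 15 = 2·4^{m+1} − 5.
So the formula holds for m+1, and by induction S_n = 2·4^n − 5 for all n ≥ 0.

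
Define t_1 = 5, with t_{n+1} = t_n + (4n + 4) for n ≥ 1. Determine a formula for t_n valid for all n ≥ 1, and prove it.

Claim: t_n = 2n^2 + 2n + 1.

Base case: t_1 = 5, and 2·1^2 + 2·1 + 1 = 5.
Assume t_j = 2j^2 + 2j + 1.
Then t_{j+1} = t_j + (4j + 4) = (2j^2 + 2j + 1) + (4j + 4) = 2j^2 + 6j + 5,
and 2·(j+1)^2 + 2·(j+1) + 1 = 2j^2 + 6j + 5.
By induction, t_n = 2n^2 + 2n + 1 for all n ≥ 1.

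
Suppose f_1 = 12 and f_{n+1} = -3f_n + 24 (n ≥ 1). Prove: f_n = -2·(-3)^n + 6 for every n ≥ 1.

Base case: f_1 = 12, and -2·(-3)^1 + 6 = 6 + 6 = 12.
Assume f_r = -2·(-3)^r + 6 for some r ≥ 1.
Then f_{r+1} = -3f_r + 24 = -3·(-2·(-3)^r + 6) + 24 = 6·(-3)^r − 18 + 24 = -2·(-3)^{r+1} + 6.
So the formula holds for r+1, and by induction f_n = -2·(-3)^n + 6 for all n ≥ 1.

f_n = -2·(-3)^n + 6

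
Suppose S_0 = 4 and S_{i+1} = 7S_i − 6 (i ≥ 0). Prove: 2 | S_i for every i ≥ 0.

Base case: S_0 = 4 = 2·2, so 2 | S_0.
Assume 2 | S_k, so S_k = 2t for some integer t.
Then S_{k+1} = 7S_k − 6 = 7·(2t) − 6 = 2(7t − 3), so 2 | S_{k+1}.
This completes the inductive step, so 2 | S_i for all i ≥ 0.

2 | S_i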